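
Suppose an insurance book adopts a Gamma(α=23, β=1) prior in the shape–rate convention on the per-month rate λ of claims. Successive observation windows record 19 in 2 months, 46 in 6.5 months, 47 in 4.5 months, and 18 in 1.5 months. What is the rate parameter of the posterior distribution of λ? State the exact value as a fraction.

31/2

Total count: 19 + 46 + 47 + 18 = 130.
Total exposure: 2 + 6.5 + 4.5 + 1.5 = 14.5 months.
By Gamma–Poisson conjugacy, the posterior is Gamma(α + Σx, β + Σt) = Gamma(23 + 130, 1 + 14.5) = Gamma(153, 31/2).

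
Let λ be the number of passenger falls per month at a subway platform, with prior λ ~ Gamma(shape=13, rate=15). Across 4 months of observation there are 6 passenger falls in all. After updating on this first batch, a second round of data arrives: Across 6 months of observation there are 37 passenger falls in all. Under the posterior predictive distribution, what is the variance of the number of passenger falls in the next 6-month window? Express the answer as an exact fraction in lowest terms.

Total count 6 over total exposure 4 months.
After the first batch: Gamma(13 + 6, 15 + 4) = Gamma(19, 19).
Total count 37 over total exposure 6 months.
After the second batch: Gamma(19 + 37, 19 + 6) = Gamma(56, 25).
The posterior predictive for a window of length T is Negative Binomial with variance T·α'·(β'+T)/β'² = 6·56·31/625 = 10416/625.

10416/625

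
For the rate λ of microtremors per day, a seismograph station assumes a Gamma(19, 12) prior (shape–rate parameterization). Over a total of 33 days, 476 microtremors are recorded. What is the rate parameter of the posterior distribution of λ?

45

Total count 476 over total exposure 33 days.
Conjugate update: add total count to the shape and total exposure to the rate, giving Gamma(495, 45).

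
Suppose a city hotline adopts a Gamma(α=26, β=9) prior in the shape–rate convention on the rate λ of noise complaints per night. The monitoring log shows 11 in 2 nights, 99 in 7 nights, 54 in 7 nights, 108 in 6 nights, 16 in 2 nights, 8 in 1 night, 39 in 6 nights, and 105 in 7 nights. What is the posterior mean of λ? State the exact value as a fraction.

466/47

Total count: 11 + 99 + 54 + 108 + 16 + 8 + 39 + 105 = 440.
Total exposure: 2 + 7 + 7 + 6 + 2 + 1 + 6 + 7 = 38 nights.
The Gamma prior is conjugate for the Poisson rate, so λ | data ~ Gamma(26+440, 9+38) = Gamma(466, 47).
Posterior mean = α'/β' = 466/47.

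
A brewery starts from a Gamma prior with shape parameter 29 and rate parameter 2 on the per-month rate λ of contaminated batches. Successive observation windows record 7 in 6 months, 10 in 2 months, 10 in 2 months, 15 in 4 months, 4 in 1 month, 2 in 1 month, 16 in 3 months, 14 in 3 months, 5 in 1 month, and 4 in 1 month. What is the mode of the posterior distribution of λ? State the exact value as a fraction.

115/26

Total count: 7 + 10 + 10 + 15 + 4 + 2 + 16 + 14 + 5 + 4 = 87.
Total exposure: 6 + 2 + 2 + 4 + 1 + 1 + 3 + 3 + 1 + 1 = 24 months.
Conjugate update: add total count to the shape and total exposure to the rate, giving Gamma(116, 26).
Posterior mode = (α'−1)/β' = 115/26.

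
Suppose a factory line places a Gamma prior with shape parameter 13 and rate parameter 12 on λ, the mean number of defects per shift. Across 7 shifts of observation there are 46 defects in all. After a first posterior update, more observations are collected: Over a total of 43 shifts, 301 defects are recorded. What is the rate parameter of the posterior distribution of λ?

62

Total count 46 over total exposure 7 shifts.
After the first batch: Gamma(13 + 46, 12 + 7) = Gamma(59, 19).
Total count 301 over total exposure 43 shifts.
After the second batch: Gamma(59 + 301, 19 + 43) = Gamma(360, 62).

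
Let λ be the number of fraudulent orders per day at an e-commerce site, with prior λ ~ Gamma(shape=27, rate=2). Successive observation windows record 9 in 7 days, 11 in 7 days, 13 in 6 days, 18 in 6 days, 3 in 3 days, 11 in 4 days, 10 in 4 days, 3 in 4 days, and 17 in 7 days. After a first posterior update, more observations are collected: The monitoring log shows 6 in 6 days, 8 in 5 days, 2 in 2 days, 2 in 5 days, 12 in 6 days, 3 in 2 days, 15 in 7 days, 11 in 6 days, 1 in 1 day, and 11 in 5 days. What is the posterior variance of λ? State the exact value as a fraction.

Total count: 9 + 11 + 13 + 18 + 3 + 11 + 10 + 3 + 17 = 95.
Total exposure: 7 + 7 + 6 + 6 + 3 + 4 + 4 + 4 + 7 = 48 days.
After the first batch: Gamma(27 + 95, 2 + 48) = Gamma(122, 50).
Total count: 6 + 8 + 2 + 2 + 12 + 3 + 15 + 11 + 1 + 11 = 71.
Total exposure: 6 + 5 + 2 + 5 + 6 + 2 + 7 + 6 + 1 + 5 = 45 days.
After the second batch: Gamma(122 + 71, 50 + 45) = Gamma(193, 95).
Posterior variance = α'/β'² = 193/9025.

193/9025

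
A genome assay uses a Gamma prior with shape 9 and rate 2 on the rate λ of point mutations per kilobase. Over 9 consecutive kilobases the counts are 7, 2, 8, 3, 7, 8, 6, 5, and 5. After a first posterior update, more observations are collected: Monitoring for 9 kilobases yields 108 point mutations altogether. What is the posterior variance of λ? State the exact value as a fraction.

Total count: 7 + 2 + 8 + 3 + 7 + 8 + 6 + 5 + 5 = 51.
Total exposure: 9 kilobases.
After the first batch: Gamma(9 + 51, 2 + 9) = Gamma(60, 11).
Total count 108 over total exposure 9 kilobases.
After the second batch: Gamma(60 + 108, 11 + 9) = Gamma(168, 20).
Posterior variance = α'/β'² = 168/400 = 21/50.

21/50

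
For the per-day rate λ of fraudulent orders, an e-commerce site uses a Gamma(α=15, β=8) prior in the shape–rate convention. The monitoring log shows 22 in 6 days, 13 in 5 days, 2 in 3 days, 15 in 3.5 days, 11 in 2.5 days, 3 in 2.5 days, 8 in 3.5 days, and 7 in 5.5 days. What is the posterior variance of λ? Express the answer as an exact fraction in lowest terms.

384/6241

Total count: 22 + 13 + 2 + 15 + 11 + 3 + 8 + 7 = 81.
Total exposure: 6 + 5 + 3 + 3.5 + 2.5 + 2.5 + 3.5 + 5.5 = 31.5 days.
Gamma(α, β) with Poisson data over total exposure Σt gives posterior Gamma(α+Σx, β+Σt) = Gamma(96, 79/2).
Posterior variance = α'/β'² = 96/(6241/4) = 384/6241.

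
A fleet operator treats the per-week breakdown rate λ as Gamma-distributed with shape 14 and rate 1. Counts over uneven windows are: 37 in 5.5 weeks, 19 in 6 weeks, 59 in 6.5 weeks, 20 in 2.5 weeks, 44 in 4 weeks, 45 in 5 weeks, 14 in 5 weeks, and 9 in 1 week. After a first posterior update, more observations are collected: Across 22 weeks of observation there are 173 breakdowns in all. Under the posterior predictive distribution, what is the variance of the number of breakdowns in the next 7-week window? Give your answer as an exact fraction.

795956/13689

Total count: 37 + 19 + 59 + 20 + 44 + 45 + 14 + 9 = 247.
Total exposure: 5.5 + 6 + 6.5 + 2.5 + 4 + 5 + 5 + 1 = 35.5 weeks.
After the first batch: Gamma(14 + 247, 1 + 35.5) = Gamma(261, 73/2).
Total count 173 over total exposure 22 weeks.
After the second batch: Gamma(261 + 173, 73/2 + 22) = Gamma(434, 117/2).
The posterior predictive for a window of length T is Negative Binomial with variance T·α'·(β'+T)/β'² = 7·434·(131/2)/(13689/4) = 795956/13689.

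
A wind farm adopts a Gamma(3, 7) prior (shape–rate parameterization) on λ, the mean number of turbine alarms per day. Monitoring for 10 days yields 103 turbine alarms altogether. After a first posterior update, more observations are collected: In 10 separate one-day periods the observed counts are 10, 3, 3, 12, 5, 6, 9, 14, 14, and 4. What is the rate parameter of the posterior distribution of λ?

Total count 103 over total exposure 10 days.
After the first batch: Gamma(3 + 103, 7 + 10) = Gamma(106, 17).
Total count: 10 + 3 + 3 + 12 + 5 + 6 + 9 + 14 + 14 + 4 = 80.
Total exposure: 10 days.
After the second batch: Gamma(106 + 80, 17 + 10) = Gamma(186, 27).

27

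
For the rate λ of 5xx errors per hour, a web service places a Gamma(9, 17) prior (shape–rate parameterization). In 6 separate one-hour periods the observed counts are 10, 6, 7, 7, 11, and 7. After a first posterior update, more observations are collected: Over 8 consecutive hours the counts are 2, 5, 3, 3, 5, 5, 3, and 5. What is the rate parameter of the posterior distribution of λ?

Total count: 10 + 6 + 7 + 7 + 11 + 7 = 48.
Total exposure: 6 hours.
After the first batch: Gamma(9 + 48, 17 + 6) = Gamma(57, 23).
Total count: 2 + 5 + 3 + 3 + 5 + 5 + 3 + 5 = 31.
Total exposure: 8 hours.
After the second batch: Gamma(57 + 31, 23 + 8) = Gamma(88, 31).

31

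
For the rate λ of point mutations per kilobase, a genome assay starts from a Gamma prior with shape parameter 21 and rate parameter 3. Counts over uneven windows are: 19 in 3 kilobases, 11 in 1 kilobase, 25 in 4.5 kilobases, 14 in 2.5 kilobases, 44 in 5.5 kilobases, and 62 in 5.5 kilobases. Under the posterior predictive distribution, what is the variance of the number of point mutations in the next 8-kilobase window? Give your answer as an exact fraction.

Total count: 19 + 11 + 25 + 14 + 44 + 62 = 175.
Total exposure: 3 + 1 + 4.5 + 2.5 + 5.5 + 5.5 = 22 kilobases.
Posterior: α' = 21 + 175 = 196, β' = 3 + 22 = 25.
The posterior predictive for a window of length T is Negative Binomial with variance T·α'·(β'+T)/β'² = 8·196·33/625 = 51744/625.

51744/625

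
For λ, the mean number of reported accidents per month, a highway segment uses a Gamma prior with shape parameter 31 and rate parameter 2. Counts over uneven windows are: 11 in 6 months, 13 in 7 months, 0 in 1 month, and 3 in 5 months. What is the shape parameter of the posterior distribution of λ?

Total count: 11 + 13 + 0 + 3 = 27.
Total exposure: 6 + 7 + 1 + 5 = 19 months.
Conjugate update: add total count to the shape and total exposure to the rate, giving Gamma(58, 21).

58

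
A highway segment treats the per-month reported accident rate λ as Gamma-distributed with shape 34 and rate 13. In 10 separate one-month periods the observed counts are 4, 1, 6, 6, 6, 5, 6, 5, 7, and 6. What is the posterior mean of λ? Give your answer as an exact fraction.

86/23

Total count: 4 + 1 + 6 + 6 + 6 + 5 + 6 + 5 + 7 + 6 = 52.
Total exposure: 10 months.
Gamma(α, β) with Poisson data over total exposure Σt gives posterior Gamma(α+Σx, β+Σt) = Gamma(86, 23).
Posterior mean = α'/β' = 86/23.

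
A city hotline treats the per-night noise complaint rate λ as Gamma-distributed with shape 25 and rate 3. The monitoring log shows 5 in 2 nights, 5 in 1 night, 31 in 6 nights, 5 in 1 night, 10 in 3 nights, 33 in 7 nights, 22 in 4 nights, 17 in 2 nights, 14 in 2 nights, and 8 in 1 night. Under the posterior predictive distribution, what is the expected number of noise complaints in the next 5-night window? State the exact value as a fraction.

875/32

Total count: 5 + 5 + 31 + 5 + 10 + 33 + 22 + 17 + 14 + 8 = 150.
Total exposure: 2 + 1 + 6 + 1 + 3 + 7 + 4 + 2 + 2 + 1 = 29 nights.
Posterior: α' = 25 + 150 = 175, β' = 3 + 29 = 32.
Predictive mean over a 5-night window = T·E[λ|data] = 5·175/32 = 875/32.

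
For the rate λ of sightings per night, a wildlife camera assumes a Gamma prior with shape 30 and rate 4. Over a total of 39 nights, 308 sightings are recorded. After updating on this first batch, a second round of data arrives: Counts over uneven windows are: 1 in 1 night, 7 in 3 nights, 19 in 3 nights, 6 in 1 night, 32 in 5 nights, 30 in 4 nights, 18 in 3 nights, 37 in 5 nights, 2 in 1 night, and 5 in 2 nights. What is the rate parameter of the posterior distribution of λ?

71

Total count 308 over total exposure 39 nights.
After the first batch: Gamma(30 + 308, 4 + 39) = Gamma(338, 43).
Total count: 1 + 7 + 19 + 6 + 32 + 30 + 18 + 37 + 2 + 5 = 157.
Total exposure: 1 + 3 + 3 + 1 + 5 + 4 + 3 + 5 + 1 + 2 = 28 nights.
After the second batch: Gamma(338 + 157, 43 + 28) = Gamma(495, 71).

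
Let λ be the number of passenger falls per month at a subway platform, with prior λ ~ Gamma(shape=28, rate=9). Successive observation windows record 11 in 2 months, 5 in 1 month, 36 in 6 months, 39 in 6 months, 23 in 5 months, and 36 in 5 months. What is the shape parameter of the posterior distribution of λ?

178

Total count: 11 + 5 + 36 + 39 + 23 + 36 = 150.
Total exposure: 2 + 1 + 6 + 6 + 5 + 5 = 25 months.
The Gamma prior is conjugate for the Poisson rate, so λ | data ~ Gamma(28+150, 9+25) = Gamma(178, 34).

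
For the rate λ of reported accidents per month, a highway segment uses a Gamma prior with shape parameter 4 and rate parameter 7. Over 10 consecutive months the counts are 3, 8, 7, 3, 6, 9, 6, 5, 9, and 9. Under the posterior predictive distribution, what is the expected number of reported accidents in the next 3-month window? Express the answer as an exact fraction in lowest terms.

207/17

Total count: 3 + 8 + 7 + 3 + 6 + 9 + 6 + 5 + 9 + 9 = 65.
Total exposure: 10 months.
Posterior: α' = 4 + 65 = 69, β' = 7 + 10 = 17.
Predictive mean over a 3-month window = T·E[λ|data] = 3·69/17 = 207/17.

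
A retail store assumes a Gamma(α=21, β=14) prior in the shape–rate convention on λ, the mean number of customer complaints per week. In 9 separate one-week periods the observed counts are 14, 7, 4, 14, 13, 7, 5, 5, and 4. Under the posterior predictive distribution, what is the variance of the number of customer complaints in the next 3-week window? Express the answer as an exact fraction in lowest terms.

Total count: 14 + 7 + 4 + 14 + 13 + 7 + 5 + 5 + 4 = 73.
Total exposure: 9 weeks.
By Gamma–Poisson conjugacy, the posterior is Gamma(α + Σx, β + Σt) = Gamma(21 + 73, 14 + 9) = Gamma(94, 23).
The posterior predictive for a window of length T is Negative Binomial with variance T·α'·(β'+T)/β'² = 3·94·26/529 = 7332/529.

7332/529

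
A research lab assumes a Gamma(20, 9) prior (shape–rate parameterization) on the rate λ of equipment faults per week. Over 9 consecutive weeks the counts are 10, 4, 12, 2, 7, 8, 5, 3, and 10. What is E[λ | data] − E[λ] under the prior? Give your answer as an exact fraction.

41/18

Total count: 10 + 4 + 12 + 2 + 7 + 8 + 5 + 3 + 10 = 61.
Total exposure: 9 weeks.
The Gamma prior is conjugate for the Poisson rate, so λ | data ~ Gamma(20+61, 9+9) = Gamma(81, 18).
Posterior mean = 81/18 = 9/2; prior mean = 20/9 = 20/9. Difference = 9/2 − 20/9 = 41/18.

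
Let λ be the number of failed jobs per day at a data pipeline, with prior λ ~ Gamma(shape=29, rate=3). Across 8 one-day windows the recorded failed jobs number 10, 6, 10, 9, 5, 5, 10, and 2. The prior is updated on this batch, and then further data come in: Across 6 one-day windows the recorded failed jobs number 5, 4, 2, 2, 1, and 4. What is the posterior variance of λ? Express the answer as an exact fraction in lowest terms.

Total count: 10 + 6 + 10 + 9 + 5 + 5 + 10 + 2 = 57.
Total exposure: 8 days.
After the first batch: Gamma(29 + 57, 3 + 8) = Gamma(86, 11).
Total count: 5 + 4 + 2 + 2 + 1 + 4 = 18.
Total exposure: 6 days.
After the second batch: Gamma(86 + 18, 11 + 6) = Gamma(104, 17).
Posterior variance = α'/β'² = 104/289.

104/289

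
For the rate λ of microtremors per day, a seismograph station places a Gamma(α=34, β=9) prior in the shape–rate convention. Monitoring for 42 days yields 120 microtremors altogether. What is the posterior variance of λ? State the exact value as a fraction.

154/2601

Total count 120 over total exposure 42 days.
Gamma(α, β) with Poisson data over total exposure Σt gives posterior Gamma(α+Σx, β+Σt) = Gamma(154, 51).
Posterior variance = α'/β'² = 154/2601.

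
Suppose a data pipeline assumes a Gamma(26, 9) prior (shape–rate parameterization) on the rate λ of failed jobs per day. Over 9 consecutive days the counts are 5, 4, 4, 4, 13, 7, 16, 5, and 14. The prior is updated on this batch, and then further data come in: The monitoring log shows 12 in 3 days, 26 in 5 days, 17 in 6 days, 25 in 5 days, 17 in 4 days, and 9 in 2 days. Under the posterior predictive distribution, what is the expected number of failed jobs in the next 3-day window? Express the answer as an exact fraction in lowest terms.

612/43

Total count: 5 + 4 + 4 + 4 + 13 + 7 + 16 + 5 + 14 = 72.
Total exposure: 9 days.
After the first batch: Gamma(26 + 72, 9 + 9) = Gamma(98, 18).
Total count: 12 + 26 + 17 + 25 + 17 + 9 = 106.
Total exposure: 3 + 5 + 6 + 5 + 4 + 2 = 25 days.
After the second batch: Gamma(98 + 106, 18 + 25) = Gamma(204, 43).
Predictive mean over a 3-day window = T·E[λ|data] = 3·204/43 = 612/43.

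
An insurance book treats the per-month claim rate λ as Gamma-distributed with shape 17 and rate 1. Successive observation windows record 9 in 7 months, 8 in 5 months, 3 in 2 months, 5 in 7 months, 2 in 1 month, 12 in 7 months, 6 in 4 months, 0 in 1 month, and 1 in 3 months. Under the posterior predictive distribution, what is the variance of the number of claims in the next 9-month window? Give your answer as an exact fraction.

Total count: 9 + 8 + 3 + 5 + 2 + 12 + 6 + 0 + 1 = 46.
Total exposure: 7 + 5 + 2 + 7 + 1 + 7 + 4 + 1 + 3 = 37 months.
Posterior: α' = 17 + 46 = 63, β' = 1 + 37 = 38.
The posterior predictive for a window of length T is Negative Binomial with variance T·α'·(β'+T)/β'² = 9·63·47/1444 = 26649/1444.

26649/1444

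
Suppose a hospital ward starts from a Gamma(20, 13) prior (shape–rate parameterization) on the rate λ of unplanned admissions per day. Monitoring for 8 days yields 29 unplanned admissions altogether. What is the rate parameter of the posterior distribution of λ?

Total count 29 over total exposure 8 days.
Gamma(α, β) with Poisson data over total exposure Σt gives posterior Gamma(α+Σx, β+Σt) = Gamma(49, 21).

21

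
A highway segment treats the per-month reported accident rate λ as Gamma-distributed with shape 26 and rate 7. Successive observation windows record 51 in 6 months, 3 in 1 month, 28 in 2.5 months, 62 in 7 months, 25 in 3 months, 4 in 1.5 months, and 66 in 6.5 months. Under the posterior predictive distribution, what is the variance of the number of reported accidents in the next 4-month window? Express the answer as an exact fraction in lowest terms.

Total count: 51 + 3 + 28 + 62 + 25 + 4 + 66 = 239.
Total exposure: 6 + 1 + 2.5 + 7 + 3 + 1.5 + 6.5 = 27.5 months.
By Gamma–Poisson conjugacy, the posterior is Gamma(α + Σx, β + Σt) = Gamma(26 + 239, 7 + 27.5) = Gamma(265, 69/2).
The posterior predictive for a window of length T is Negative Binomial with variance T·α'·(β'+T)/β'² = 4·265·(77/2)/(4761/4) = 163240/4761.

163240/4761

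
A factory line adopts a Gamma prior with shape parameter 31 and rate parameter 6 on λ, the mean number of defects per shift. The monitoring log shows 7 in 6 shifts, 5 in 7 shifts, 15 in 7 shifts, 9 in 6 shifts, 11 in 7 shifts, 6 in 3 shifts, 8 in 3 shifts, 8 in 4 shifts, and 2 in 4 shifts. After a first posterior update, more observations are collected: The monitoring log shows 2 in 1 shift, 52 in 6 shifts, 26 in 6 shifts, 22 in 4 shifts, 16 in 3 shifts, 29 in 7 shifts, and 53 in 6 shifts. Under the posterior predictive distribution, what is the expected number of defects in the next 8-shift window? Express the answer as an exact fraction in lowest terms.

1208/43

Total count: 7 + 5 + 15 + 9 + 11 + 6 + 8 + 8 + 2 = 71.
Total exposure: 6 + 7 + 7 + 6 + 7 + 3 + 3 + 4 + 4 = 47 shifts.
After the first batch: Gamma(31 + 71, 6 + 47) = Gamma(102, 53).
Total count: 2 + 52 + 26 + 22 + 16 + 29 + 53 = 200.
Total exposure: 1 + 6 + 6 + 4 + 3 + 7 + 6 = 33 shifts.
After the second batch: Gamma(102 + 200, 53 + 33) = Gamma(302, 86).
Predictive mean over an 8-shift window = T·E[λ|data] = 8·302/86 = 1208/43.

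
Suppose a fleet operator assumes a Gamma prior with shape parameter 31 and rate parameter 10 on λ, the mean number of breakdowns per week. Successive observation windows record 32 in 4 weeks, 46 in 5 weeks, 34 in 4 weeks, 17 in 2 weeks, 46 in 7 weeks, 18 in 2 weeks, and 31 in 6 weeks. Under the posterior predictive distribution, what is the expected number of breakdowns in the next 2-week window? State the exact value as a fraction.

51/4

Total count: 32 + 46 + 34 + 17 + 46 + 18 + 31 = 224.
Total exposure: 4 + 5 + 4 + 2 + 7 + 2 + 6 = 30 weeks.
The Gamma prior is conjugate for the Poisson rate, so λ | data ~ Gamma(31+224, 10+30) = Gamma(255, 40).
Predictive mean over a 2-week window = T·E[λ|data] = 2·255/40 = 51/4.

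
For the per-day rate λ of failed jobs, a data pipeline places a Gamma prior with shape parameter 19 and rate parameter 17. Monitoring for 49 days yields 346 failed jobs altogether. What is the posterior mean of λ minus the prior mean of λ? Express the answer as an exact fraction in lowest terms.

Total count 346 over total exposure 49 days.
The Gamma prior is conjugate for the Poisson rate, so λ | data ~ Gamma(19+346, 17+49) = Gamma(365, 66).
Posterior mean = 365/66 = 365/66; prior mean = 19/17 = 19/17. Difference = 365/66 − 19/17 = 4951/1122.

4951/1122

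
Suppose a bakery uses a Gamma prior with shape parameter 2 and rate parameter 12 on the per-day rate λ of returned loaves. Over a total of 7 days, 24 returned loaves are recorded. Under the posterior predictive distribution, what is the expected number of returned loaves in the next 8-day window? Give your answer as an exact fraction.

Total count 24 over total exposure 7 days.
The Gamma prior is conjugate for the Poisson rate, so λ | data ~ Gamma(2+24, 12+7) = Gamma(26, 19).
Predictive mean over an 8-day window = T·E[λ|data] = 8·26/19 = 208/19.

208/19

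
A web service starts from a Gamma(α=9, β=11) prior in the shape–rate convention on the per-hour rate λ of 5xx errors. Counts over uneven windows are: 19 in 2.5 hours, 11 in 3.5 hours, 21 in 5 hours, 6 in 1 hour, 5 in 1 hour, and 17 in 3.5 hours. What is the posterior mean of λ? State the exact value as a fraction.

16/5

Total count: 19 + 11 + 21 + 6 + 5 + 17 = 79.
Total exposure: 2.5 + 3.5 + 5 + 1 + 1 + 3.5 = 16.5 hours.
By Gamma–Poisson conjugacy, the posterior is Gamma(α + Σx, β + Σt) = Gamma(9 + 79, 11 + 16.5) = Gamma(88, 55/2).
Posterior mean = α'/β' = 88/(55/2) = 16/5.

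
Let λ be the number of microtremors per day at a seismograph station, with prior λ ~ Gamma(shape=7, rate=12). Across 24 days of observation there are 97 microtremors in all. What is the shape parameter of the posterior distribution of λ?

104

Total count 97 over total exposure 24 days.
By Gamma–Poisson conjugacy, the posterior is Gamma(α + Σx, β + Σt) = Gamma(7 + 97, 12 + 24) = Gamma(104, 36).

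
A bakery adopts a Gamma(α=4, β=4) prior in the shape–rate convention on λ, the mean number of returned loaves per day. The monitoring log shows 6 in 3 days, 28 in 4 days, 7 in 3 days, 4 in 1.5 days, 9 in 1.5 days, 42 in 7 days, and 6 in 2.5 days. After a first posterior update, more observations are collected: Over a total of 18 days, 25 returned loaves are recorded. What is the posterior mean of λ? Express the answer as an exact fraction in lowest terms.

262/89

Total count: 6 + 28 + 7 + 4 + 9 + 42 + 6 = 102.
Total exposure: 3 + 4 + 3 + 1.5 + 1.5 + 7 + 2.5 = 22.5 days.
After the first batch: Gamma(4 + 102, 4 + 22.5) = Gamma(106, 53/2).
Total count 25 over total exposure 18 days.
After the second batch: Gamma(106 + 25, 53/2 + 18) = Gamma(131, 89/2).
Posterior mean = α'/β' = 131/(89/2) = 262/89.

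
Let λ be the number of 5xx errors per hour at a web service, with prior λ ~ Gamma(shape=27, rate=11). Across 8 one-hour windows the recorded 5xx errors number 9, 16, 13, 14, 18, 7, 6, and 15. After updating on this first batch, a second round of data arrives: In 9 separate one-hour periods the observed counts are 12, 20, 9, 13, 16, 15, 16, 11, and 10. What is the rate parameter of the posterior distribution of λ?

Total count: 9 + 16 + 13 + 14 + 18 + 7 + 6 + 15 = 98.
Total exposure: 8 hours.
After the first batch: Gamma(27 + 98, 11 + 8) = Gamma(125, 19).
Total count: 12 + 20 + 9 + 13 + 16 + 15 + 16 + 11 + 10 = 122.
Total exposure: 9 hours.
After the second batch: Gamma(125 + 122, 19 + 9) = Gamma(247, 28).

28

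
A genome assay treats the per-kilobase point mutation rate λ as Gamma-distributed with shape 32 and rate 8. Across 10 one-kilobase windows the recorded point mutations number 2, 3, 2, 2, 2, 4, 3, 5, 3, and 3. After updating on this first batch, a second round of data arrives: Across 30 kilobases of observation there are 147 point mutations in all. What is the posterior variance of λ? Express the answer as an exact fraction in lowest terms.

Total count: 2 + 3 + 2 + 2 + 2 + 4 + 3 + 5 + 3 + 3 = 29.
Total exposure: 10 kilobases.
After the first batch: Gamma(32 + 29, 8 + 10) = Gamma(61, 18).
Total count 147 over total exposure 30 kilobases.
After the second batch: Gamma(61 + 147, 18 + 30) = Gamma(208, 48).
Posterior variance = α'/β'² = 208/2304 = 13/144.

13/144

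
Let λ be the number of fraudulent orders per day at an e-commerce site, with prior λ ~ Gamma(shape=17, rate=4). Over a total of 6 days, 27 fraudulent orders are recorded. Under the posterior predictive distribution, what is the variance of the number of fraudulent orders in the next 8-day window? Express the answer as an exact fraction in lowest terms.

1584/25

Total count 27 over total exposure 6 days.
By Gamma–Poisson conjugacy, the posterior is Gamma(α + Σx, β + Σt) = Gamma(17 + 27, 4 + 6) = Gamma(44, 10).
The posterior predictive for a window of length T is Negative Binomial with variance T·α'·(β'+T)/β'² = 8·44·18/100 = 1584/25.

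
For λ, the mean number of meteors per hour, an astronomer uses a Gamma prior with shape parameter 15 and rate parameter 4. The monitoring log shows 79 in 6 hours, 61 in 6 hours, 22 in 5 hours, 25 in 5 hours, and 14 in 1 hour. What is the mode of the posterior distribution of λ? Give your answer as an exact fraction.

215/27

Total count: 79 + 61 + 22 + 25 + 14 = 201.
Total exposure: 6 + 6 + 5 + 5 + 1 = 23 hours.
By Gamma–Poisson conjugacy, the posterior is Gamma(α + Σx, β + Σt) = Gamma(15 + 201, 4 + 23) = Gamma(216, 27).
Posterior mode = (α'−1)/β' = 215/27.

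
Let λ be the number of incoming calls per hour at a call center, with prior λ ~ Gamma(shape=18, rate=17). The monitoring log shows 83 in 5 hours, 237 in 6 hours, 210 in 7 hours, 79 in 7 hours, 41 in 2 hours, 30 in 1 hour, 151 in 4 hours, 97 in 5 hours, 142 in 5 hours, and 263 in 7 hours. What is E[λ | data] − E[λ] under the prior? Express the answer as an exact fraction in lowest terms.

21779/1122

Total count: 83 + 237 + 210 + 79 + 41 + 30 + 151 + 97 + 142 + 263 = 1333.
Total exposure: 5 + 6 + 7 + 7 + 2 + 1 + 4 + 5 + 5 + 7 = 49 hours.
Gamma(α, β) with Poisson data over total exposure Σt gives posterior Gamma(α+Σx, β+Σt) = Gamma(1351, 66).
Posterior mean = 1351/66 = 1351/66; prior mean = 18/17 = 18/17. Difference = 1351/66 − 18/17 = 21779/1122.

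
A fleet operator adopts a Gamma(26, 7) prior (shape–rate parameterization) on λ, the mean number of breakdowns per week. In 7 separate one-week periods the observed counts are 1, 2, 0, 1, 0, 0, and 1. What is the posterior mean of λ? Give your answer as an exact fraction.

31/14

Total count: 1 + 2 + 0 + 1 + 0 + 0 + 1 = 5.
Total exposure: 7 weeks.
Gamma(α, β) with Poisson data over total exposure Σt gives posterior Gamma(α+Σx, β+Σt) = Gamma(31, 14).
Posterior mean = α'/β' = 31/14.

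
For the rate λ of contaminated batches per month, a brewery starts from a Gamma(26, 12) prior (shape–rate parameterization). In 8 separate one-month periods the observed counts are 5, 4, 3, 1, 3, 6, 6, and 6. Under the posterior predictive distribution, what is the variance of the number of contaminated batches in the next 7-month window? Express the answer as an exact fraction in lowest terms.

Total count: 5 + 4 + 3 + 1 + 3 + 6 + 6 + 6 = 34.
Total exposure: 8 months.
Conjugate update: add total count to the shape and total exposure to the rate, giving Gamma(60, 20).
The posterior predictive for a window of length T is Negative Binomial with variance T·α'·(β'+T)/β'² = 7·60·27/400 = 567/20.

567/20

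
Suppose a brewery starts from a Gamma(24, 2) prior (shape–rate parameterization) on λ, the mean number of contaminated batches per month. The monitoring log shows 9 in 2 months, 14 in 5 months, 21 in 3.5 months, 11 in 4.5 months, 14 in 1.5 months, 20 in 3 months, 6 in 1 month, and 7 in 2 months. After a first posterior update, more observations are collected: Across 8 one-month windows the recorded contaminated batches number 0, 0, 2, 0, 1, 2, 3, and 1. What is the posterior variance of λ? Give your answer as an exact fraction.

108/845

Total count: 9 + 14 + 21 + 11 + 14 + 20 + 6 + 7 = 102.
Total exposure: 2 + 5 + 3.5 + 4.5 + 1.5 + 3 + 1 + 2 = 22.5 months.
After the first batch: Gamma(24 + 102, 2 + 22.5) = Gamma(126, 49/2).
Total count: 0 + 0 + 2 + 0 + 1 + 2 + 3 + 1 = 9.
Total exposure: 8 months.
After the second batch: Gamma(126 + 9, 49/2 + 8) = Gamma(135, 65/2).
Posterior variance = α'/β'² = 135/(4225/4) = 108/845.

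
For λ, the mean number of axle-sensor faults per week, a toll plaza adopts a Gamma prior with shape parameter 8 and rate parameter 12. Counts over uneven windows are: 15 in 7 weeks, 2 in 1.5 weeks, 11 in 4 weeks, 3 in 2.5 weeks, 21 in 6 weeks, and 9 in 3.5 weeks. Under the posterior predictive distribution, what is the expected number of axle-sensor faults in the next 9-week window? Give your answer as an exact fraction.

Total count: 15 + 2 + 11 + 3 + 21 + 9 = 61.
Total exposure: 7 + 1.5 + 4 + 2.5 + 6 + 3.5 = 24.5 weeks.
The Gamma prior is conjugate for the Poisson rate, so λ | data ~ Gamma(8+61, 12+24.5) = Gamma(69, 73/2).
Predictive mean over a 9-week window = T·E[λ|data] = 9·69/(73/2) = 1242/73.

1242/73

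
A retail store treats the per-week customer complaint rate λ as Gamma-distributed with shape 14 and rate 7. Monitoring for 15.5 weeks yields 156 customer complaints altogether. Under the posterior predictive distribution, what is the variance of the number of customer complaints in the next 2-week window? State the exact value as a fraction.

Total count 156 over total exposure 15.5 weeks.
Posterior: α' = 14 + 156 = 170, β' = 7 + 15.5 = 45/2.
The posterior predictive for a window of length T is Negative Binomial with variance T·α'·(β'+T)/β'² = 2·170·(49/2)/(2025/4) = 6664/405.

6664/405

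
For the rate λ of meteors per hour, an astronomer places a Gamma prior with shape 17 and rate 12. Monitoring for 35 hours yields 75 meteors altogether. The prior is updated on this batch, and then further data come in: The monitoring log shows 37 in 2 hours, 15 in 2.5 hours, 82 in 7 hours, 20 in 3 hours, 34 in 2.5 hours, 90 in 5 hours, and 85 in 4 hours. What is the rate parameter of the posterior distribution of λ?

Total count 75 over total exposure 35 hours.
After the first batch: Gamma(17 + 75, 12 + 35) = Gamma(92, 47).
Total count: 37 + 15 + 82 + 20 + 34 + 90 + 85 = 363.
Total exposure: 2 + 2.5 + 7 + 3 + 2.5 + 5 + 4 = 26 hours.
After the second batch: Gamma(92 + 363, 47 + 26) = Gamma(455, 73).

73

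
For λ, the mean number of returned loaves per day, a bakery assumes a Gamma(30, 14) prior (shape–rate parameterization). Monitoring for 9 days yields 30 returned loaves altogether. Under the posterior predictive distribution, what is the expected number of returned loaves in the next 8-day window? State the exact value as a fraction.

Total count 30 over total exposure 9 days.
Conjugate update: add total count to the shape and total exposure to the rate, giving Gamma(60, 23).
Predictive mean over an 8-day window = T·E[λ|data] = 8·60/23 = 480/23.

480/23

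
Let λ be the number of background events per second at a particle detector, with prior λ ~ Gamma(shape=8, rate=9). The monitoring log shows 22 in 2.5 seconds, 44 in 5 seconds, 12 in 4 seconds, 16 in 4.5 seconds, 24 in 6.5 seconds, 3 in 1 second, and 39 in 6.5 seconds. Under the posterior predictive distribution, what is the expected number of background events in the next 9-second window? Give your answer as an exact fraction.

504/13

Total count: 22 + 44 + 12 + 16 + 24 + 3 + 39 = 160.
Total exposure: 2.5 + 5 + 4 + 4.5 + 6.5 + 1 + 6.5 = 30 seconds.
Conjugate update: add total count to the shape and total exposure to the rate, giving Gamma(168, 39).
Predictive mean over a 9-second window = T·E[λ|data] = 9·168/39 = 504/13.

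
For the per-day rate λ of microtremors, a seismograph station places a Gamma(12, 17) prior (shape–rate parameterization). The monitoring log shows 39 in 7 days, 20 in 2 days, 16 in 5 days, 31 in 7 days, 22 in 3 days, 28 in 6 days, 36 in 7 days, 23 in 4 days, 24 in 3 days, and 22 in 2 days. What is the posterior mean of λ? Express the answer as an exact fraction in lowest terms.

Total count: 39 + 20 + 16 + 31 + 22 + 28 + 36 + 23 + 24 + 22 = 261.
Total exposure: 7 + 2 + 5 + 7 + 3 + 6 + 7 + 4 + 3 + 2 = 46 days.
Conjugate update: add total count to the shape and total exposure to the rate, giving Gamma(273, 63).
Posterior mean = α'/β' = 273/63 = 13/3.

13/3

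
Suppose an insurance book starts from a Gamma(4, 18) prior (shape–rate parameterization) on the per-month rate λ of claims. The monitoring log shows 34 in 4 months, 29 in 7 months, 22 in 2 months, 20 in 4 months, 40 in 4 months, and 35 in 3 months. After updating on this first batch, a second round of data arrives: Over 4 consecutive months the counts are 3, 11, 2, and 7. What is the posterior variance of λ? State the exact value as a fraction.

9/92

Total count: 34 + 29 + 22 + 20 + 40 + 35 = 180.
Total exposure: 4 + 7 + 2 + 4 + 4 + 3 = 24 months.
After the first batch: Gamma(4 + 180, 18 + 24) = Gamma(184, 42).
Total count: 3 + 11 + 2 + 7 = 23.
Total exposure: 4 months.
After the second batch: Gamma(184 + 23, 42 + 4) = Gamma(207, 46).
Posterior variance = α'/β'² = 207/2116 = 9/92.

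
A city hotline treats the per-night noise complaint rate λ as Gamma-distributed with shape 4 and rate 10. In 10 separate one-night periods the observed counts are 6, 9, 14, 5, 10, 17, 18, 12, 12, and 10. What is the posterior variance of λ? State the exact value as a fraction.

117/400

Total count: 6 + 9 + 14 + 5 + 10 + 17 + 18 + 12 + 12 + 10 = 113.
Total exposure: 10 nights.
Conjugate update: add total count to the shape and total exposure to the rate, giving Gamma(117, 20).
Posterior variance = α'/β'² = 117/400.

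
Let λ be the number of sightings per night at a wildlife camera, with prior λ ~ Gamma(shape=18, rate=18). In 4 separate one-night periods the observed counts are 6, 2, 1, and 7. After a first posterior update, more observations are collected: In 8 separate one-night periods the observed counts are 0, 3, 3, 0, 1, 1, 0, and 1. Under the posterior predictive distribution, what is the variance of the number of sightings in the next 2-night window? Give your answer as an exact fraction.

688/225

Total count: 6 + 2 + 1 + 7 = 16.
Total exposure: 4 nights.
After the first batch: Gamma(18 + 16, 18 + 4) = Gamma(34, 22).
Total count: 0 + 3 + 3 + 0 + 1 + 1 + 0 + 1 = 9.
Total exposure: 8 nights.
After the second batch: Gamma(34 + 9, 22 + 8) = Gamma(43, 30).
The posterior predictive for a window of length T is Negative Binomial with variance T·α'·(β'+T)/β'² = 2·43·32/900 = 688/225.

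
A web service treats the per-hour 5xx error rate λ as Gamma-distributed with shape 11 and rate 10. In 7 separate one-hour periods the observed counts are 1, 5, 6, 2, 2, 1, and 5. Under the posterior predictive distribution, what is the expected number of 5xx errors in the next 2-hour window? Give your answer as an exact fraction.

Total count: 1 + 5 + 6 + 2 + 2 + 1 + 5 = 22.
Total exposure: 7 hours.
The Gamma prior is conjugate for the Poisson rate, so λ | data ~ Gamma(11+22, 10+7) = Gamma(33, 17).
Predictive mean over a 2-hour window = T·E[λ|data] = 2·33/17 = 66/17.

66/17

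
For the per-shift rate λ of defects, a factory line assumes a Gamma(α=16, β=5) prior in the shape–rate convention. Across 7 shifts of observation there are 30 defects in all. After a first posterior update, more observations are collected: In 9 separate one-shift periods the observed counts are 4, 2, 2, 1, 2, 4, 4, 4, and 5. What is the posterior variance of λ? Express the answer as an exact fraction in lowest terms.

74/441

Total count 30 over total exposure 7 shifts.
After the first batch: Gamma(16 + 30, 5 + 7) = Gamma(46, 12).
Total count: 4 + 2 + 2 + 1 + 2 + 4 + 4 + 4 + 5 = 28.
Total exposure: 9 shifts.
After the second batch: Gamma(46 + 28, 12 + 9) = Gamma(74, 21).
Posterior variance = α'/β'² = 74/441.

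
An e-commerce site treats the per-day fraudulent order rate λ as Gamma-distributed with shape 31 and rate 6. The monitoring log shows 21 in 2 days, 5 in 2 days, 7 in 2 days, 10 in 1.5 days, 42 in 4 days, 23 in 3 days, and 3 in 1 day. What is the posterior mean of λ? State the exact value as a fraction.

Total count: 21 + 5 + 7 + 10 + 42 + 23 + 3 = 111.
Total exposure: 2 + 2 + 2 + 1.5 + 4 + 3 + 1 = 15.5 days.
By Gamma–Poisson conjugacy, the posterior is Gamma(α + Σx, β + Σt) = Gamma(31 + 111, 6 + 15.5) = Gamma(142, 43/2).
Posterior mean = α'/β' = 142/(43/2) = 284/43.

284/43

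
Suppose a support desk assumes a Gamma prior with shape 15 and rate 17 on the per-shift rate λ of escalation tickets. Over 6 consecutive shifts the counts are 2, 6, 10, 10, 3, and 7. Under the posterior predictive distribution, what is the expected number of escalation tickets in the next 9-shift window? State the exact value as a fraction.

477/23

Total count: 2 + 6 + 10 + 10 + 3 + 7 = 38.
Total exposure: 6 shifts.
Conjugate update: add total count to the shape and total exposure to the rate, giving Gamma(53, 23).
Predictive mean over a 9-shift window = T·E[λ|data] = 9·53/23 = 477/23.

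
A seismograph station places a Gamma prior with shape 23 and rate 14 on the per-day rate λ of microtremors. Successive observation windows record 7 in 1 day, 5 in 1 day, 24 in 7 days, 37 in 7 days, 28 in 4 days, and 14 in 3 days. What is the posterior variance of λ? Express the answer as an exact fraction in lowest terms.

Total count: 7 + 5 + 24 + 37 + 28 + 14 = 115.
Total exposure: 1 + 1 + 7 + 7 + 4 + 3 = 23 days.
Posterior: α' = 23 + 115 = 138, β' = 14 + 23 = 37.
Posterior variance = α'/β'² = 138/1369.

138/1369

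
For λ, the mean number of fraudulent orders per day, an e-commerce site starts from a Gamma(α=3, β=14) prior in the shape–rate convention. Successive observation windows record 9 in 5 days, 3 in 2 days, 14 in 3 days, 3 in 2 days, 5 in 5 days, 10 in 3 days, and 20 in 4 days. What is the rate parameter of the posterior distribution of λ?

38

Total count: 9 + 3 + 14 + 3 + 5 + 10 + 20 = 64.
Total exposure: 5 + 2 + 3 + 2 + 5 + 3 + 4 = 24 days.
Posterior: α' = 3 + 64 = 67, β' = 14 + 24 = 38.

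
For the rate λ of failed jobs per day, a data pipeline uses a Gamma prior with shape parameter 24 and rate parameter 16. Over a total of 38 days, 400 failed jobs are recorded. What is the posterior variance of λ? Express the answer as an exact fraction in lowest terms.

106/729

Total count 400 over total exposure 38 days.
By Gamma–Poisson conjugacy, the posterior is Gamma(α + Σx, β + Σt) = Gamma(24 + 400, 16 + 38) = Gamma(424, 54).
Posterior variance = α'/β'² = 424/2916 = 106/729.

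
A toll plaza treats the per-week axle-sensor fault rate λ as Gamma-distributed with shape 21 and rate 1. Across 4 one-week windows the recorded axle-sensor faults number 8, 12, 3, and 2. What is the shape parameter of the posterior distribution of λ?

46

Total count: 8 + 12 + 3 + 2 = 25.
Total exposure: 4 weeks.
Posterior: α' = 21 + 25 = 46, β' = 1 + 4 = 5.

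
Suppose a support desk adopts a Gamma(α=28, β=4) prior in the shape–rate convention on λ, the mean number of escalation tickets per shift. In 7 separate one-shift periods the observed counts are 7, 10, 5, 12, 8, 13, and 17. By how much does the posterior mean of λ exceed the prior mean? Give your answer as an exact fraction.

Total count: 7 + 10 + 5 + 12 + 8 + 13 + 17 = 72.
Total exposure: 7 shifts.
By Gamma–Poisson conjugacy, the posterior is Gamma(α + Σx, β + Σt) = Gamma(28 + 72, 4 + 7) = Gamma(100, 11).
Posterior mean = 100/11 = 100/11; prior mean = 28/4 = 7. Difference = 100/11 − 7 = 23/11.

23/11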